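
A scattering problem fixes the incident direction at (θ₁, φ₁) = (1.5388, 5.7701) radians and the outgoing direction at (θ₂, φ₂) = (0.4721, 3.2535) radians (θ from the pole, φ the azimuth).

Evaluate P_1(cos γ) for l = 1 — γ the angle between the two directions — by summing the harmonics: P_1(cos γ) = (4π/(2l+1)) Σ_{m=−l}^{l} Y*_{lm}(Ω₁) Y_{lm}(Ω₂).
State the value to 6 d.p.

Addition theorem: P_1(cos γ) = (4π/3) Σ_m Y*_{lm}(Ω₁) Y_{lm}(Ω₂), m = −1…1:
  m=-1: Y*=0.30085 - 0.16951j  Y=-0.15613 + 0.01755j  product -0.04400 + 0.03174j
  m=+0: Y*=0.01563 + 0.00000j  Y=0.43516 + 0.00000j  product 0.00680 + 0.00000j
  m=+1: Y*=-0.30085 - 0.16951j  Y=0.15613 + 0.01755j  product -0.04400 - 0.03174j
Accumulated sum -0.08120 + 0.00000j; after 4π/(2l+1) scaling, -0.34011 + 0.00000j ⇒ P_1 = -0.340113

-0.340113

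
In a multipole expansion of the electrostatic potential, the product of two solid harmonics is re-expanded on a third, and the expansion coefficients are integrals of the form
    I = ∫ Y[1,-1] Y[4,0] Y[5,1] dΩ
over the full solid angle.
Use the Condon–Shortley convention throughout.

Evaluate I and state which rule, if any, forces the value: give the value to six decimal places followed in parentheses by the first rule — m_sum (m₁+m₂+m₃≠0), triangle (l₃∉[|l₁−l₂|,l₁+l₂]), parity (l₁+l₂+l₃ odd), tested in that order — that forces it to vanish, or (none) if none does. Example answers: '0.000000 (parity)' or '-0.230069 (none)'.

m-sum 0 ✓  L=10 even ✓  3≤5≤5 ✓
Π(2lᵢ+1) = 3×9×11 = 297
triangle coeff Δ(1,4,5) = 1/495
Σ_t [0,0]: t=0:+1/576 = 1/576
(3j)²=5/99 [(1 4 5; 0 0 0)], sign=-1
Σ_t [0,0]: t=0:+1/1152 = 1/1152
(3j)²=1/33 [(1 4 5; -1 0 1)], sign=+1
⇒ 4πI² = 5/11
I = (-1)√(5/11/(4π)) = -0.19018827
No selection rule forces the value: the integral is nonzero (none).

-0.190188 (none)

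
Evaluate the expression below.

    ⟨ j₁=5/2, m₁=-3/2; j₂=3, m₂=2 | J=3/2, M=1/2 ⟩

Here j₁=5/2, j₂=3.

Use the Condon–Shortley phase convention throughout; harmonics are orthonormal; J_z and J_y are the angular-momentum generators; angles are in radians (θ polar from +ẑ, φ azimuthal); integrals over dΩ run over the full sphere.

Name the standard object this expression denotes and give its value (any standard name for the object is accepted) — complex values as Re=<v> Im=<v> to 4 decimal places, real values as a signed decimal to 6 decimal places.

This is a Clebsch–Gordan (vector-coupling) coefficient.
triangle: 4!·1!·2!/8! = 48/40320
(j±m)!: 1!·4!·5!·1!·2!·1! = 5760
prefactor² = (2J+1)·Δ·N² = 192/7
  k=3: −1/(3!·1!·1!·2!·0!·0!) = -1/12
  k=4: +1/(4!·0!·0!·1!·1!·1!) = 1/24
Σ = -1/24  ⇒  CG² = 192/7·(-1/24)² = 1/21
CG = −√(1/21) = -0.218218

Clebsch–Gordan coefficient, −√(1/21) ≈ -0.218218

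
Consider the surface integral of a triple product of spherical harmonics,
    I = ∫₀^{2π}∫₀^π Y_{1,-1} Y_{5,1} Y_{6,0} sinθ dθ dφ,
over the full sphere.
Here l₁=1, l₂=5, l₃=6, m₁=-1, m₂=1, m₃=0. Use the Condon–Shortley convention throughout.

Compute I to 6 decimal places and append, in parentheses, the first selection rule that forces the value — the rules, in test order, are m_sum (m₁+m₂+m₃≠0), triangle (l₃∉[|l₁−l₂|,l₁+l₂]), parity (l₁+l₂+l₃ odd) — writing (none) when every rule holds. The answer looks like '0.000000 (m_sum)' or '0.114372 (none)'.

Rules hold: Σm=0, L=12 even, 4≤6≤6.
N = 3·11·13 = 429
Δ = 0!·2!·10!/13! = 1/858
Racah Σ t=0..0: t=0:+1/14400 = 1/14400
⇒ 3j(1 5 6; 0 0 0)² = 6/143, sgn +1
Racah Σ t=0..0: t=0:+1/34560 = 1/34560
⇒ 3j(1 5 6; -1 1 0)² = 5/286, sgn +1
4πI² = N·(3j₀)²·(3jₘ)² = 45/143
I = +1·√(0.314685/4π) = 0.15824621
No selection rule forces the value: the integral is nonzero (none).

0.158246 (none)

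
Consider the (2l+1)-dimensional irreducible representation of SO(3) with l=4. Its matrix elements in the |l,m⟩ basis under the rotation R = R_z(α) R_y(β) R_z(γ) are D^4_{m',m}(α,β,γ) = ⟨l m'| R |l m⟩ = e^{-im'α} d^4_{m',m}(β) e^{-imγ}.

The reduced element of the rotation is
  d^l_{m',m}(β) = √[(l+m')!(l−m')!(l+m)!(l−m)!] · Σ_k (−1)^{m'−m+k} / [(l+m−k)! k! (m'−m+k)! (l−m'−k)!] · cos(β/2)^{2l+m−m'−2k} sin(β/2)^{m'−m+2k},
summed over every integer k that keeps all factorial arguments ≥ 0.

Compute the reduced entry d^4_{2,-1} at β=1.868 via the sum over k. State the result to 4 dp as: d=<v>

d^4_{2,-1}(β=1.8680) via the finite sum:
With c≡cos(β/2)=0.594623 and s≡sin(β/2)=0.804005, N=[720·2·6·120]^{1/2}=1018.233765
Admissible k: 0..2 (factorial args all ≥0)
  k=0: (−1)^3·1018.2338/(72)·0.5946^5·0.8040^3 = -0.546385
  k=1: (−1)^4·1018.2338/(48)·0.5946^3·0.8040^5 = +1.498387
  k=2: (−1)^5·1018.2338/(240)·0.5946^1·0.8040^7 = -0.547884
d^4_{2,-1}(1.8680) = -0.546385 +1.498387 -0.547884 = +0.404119

d=0.4041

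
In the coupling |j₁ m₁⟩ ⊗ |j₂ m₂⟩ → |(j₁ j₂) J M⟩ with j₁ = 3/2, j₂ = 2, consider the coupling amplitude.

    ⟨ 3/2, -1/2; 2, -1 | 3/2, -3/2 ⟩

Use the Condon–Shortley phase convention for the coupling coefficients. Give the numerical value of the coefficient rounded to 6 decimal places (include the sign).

-0.632456  (= −√(2/5))

j₁+j₂−J=2  J+j₁−j₂=1  J−j₁+j₂=2  j₁+j₂+J+1=6
(j₁±m₁, j₂±m₂, J±M) = (1,2,1,3,0,3)
P² = 8/5
sum k=1..1:
  [1] −1/2 = -1/2
S = -1/2
C² = P²·S² = 2/5 ; C = -0.632456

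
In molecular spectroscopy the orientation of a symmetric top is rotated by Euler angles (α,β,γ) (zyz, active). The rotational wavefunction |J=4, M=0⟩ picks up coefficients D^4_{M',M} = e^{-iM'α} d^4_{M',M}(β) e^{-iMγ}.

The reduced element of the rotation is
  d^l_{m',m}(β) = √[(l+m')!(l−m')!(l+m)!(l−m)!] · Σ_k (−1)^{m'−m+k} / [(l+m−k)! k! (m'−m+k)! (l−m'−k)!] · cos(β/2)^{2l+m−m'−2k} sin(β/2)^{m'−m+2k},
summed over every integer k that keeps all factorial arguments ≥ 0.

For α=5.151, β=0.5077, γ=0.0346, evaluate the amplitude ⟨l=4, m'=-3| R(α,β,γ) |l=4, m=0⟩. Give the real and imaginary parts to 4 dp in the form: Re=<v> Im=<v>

Re=-0.1437 Im=0.0375

Split into d^4_{-3,0}(β=0.5077) × two z-phases.
With c≡cos(β/2)=0.967953 and s≡sin(β/2)=0.251132, N=[1·5040·24·24]^{1/2}=1703.830978
Admissible k: 3..4 (factorial args all ≥0)
  k=3: (−1)^0·1703.8310/(144)·0.9680^5·0.2511^3 = +0.159237
  k=4: (−1)^1·1703.8310/(144)·0.9680^3·0.2511^5 = -0.010719
d^4_{-3,0}(0.5077) = +0.159237 -0.010719 = +0.148518
D = (-0.967673+0.252210i)·(+0.148518)·(+1.000000+0.000000i) = -0.143717+0.037458i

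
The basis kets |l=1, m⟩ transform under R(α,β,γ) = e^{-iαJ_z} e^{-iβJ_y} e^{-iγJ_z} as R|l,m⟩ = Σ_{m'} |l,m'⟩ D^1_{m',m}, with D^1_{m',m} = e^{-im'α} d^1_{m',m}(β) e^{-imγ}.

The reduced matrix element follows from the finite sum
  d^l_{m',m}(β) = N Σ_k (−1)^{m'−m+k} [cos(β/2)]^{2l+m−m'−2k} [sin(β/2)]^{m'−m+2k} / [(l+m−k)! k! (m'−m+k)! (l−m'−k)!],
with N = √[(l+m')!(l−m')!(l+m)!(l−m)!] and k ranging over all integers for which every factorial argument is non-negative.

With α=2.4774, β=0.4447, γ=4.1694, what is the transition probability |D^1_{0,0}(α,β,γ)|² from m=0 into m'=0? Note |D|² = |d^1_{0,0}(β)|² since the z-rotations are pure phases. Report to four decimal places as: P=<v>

Split into d^1_{0,0}(β=0.4447) × two z-phases.
c=cos(0.444700/2)=0.975382, s=sin(0.444700/2)=0.220522; N=√[1·1·1·1]=1.000000
Admissible k: 0..1 (factorial args all ≥0)
  k=0: (−1)^0·1.0000/(1)·0.9754^2·0.2205^0 = +0.951370
  k=1: (−1)^1·1.0000/(1)·0.9754^0·0.2205^2 = -0.048630
d^1_{0,0}(0.4447) = +0.951370 -0.048630 = +0.902740
|D^1_{0,0}|² = |d^1_{0,0}(β)|² = (+0.902740)² = 0.814939 (the z-rotation phases have unit modulus)

P=0.8149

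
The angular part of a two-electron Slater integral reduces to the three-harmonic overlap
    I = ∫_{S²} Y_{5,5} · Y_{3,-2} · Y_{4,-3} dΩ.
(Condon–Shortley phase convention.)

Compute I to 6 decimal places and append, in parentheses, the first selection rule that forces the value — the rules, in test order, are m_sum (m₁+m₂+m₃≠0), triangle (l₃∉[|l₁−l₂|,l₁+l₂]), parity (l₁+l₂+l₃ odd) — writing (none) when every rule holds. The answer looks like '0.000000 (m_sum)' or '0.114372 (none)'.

-0.212007 (none)

m-sum 0 ✓  L=12 even ✓  2≤4≤8 ✓
Π(2lᵢ+1) = 11×7×9 = 693
triangle coeff Δ(5,3,4) = 1/180180
Σ_t [1,3]: t=1:−1/576 t=2:+1/144 t=3:−1/576 = 1/288
(3j)²=20/1001 [(5 3 4; 0 0 0)], sign=+1
Σ_t [0,0]: t=0:+1/17280 = 1/17280
(3j)²=35/858 [(5 3 4; 5 -2 -3)], sign=-1
⇒ 4πI² = 1050/1859
I = (-1)√(1050/1859/(4π)) = -0.21200691
No selection rule forces the value: the integral is nonzero (none).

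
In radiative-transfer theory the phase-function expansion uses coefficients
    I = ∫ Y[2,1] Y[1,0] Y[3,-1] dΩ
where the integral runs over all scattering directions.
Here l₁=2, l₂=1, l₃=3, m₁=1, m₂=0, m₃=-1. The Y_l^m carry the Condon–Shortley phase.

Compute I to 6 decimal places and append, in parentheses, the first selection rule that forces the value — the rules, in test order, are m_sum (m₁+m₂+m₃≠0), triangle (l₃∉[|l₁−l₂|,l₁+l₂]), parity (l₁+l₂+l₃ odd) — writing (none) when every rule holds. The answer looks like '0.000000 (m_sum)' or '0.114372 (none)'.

-0.233597 (none)

m-sum 0 ✓  L=6 even ✓  1≤3≤3 ✓
Π(2lᵢ+1) = 5×3×7 = 105
triangle coeff Δ(2,1,3) = 1/105
Σ_t [0,0]: t=0:+1/4 = 1/4
(3j)²=3/35 [(2 1 3; 0 0 0)], sign=-1
Σ_t [0,0]: t=0:+1/6 = 1/6
(3j)²=8/105 [(2 1 3; 1 0 -1)], sign=+1
⇒ 4πI² = 24/35
I = (-1)√(24/35/(4π)) = -0.23359668
No selection rule forces the value: the integral is nonzero (none).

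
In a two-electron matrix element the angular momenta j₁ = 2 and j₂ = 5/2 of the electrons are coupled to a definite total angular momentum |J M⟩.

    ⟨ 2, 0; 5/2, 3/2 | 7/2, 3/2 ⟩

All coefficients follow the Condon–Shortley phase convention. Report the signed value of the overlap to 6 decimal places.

-0.534522

j₁+j₂−J=1  J+j₁−j₂=3  J−j₁+j₂=4  j₁+j₂+J+1=9
(j₁±m₁, j₂±m₂, J±M) = (2,2,4,1,5,2)
P² = 512/7
sum k=0..1:
  [0] +1/48 = 1/48
  [1] −1/12 = -1/12
S = -1/16
C² = P²·S² = 2/7 ; C = -0.534522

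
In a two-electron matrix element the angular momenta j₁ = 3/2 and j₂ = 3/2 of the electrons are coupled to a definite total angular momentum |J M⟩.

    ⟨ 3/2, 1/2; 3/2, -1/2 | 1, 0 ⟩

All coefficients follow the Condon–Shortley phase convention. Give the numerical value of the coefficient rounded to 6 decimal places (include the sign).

-0.223607  (= −√(1/20))

triangle: 2!·1!·1!/5! = 2/120
(j±m)!: 2!·1!·1!·2!·1!·1! = 4
prefactor² = (2J+1)·Δ·N² = 1/5
  k=0: +1/(0!·2!·1!·1!·0!·0!) = 1/2
  k=1: −1/(1!·1!·0!·0!·1!·1!) = -1
Σ = -1/2  ⇒  CG² = 1/5·(-1/2)² = 1/20
CG = −√(1/20) = -0.223607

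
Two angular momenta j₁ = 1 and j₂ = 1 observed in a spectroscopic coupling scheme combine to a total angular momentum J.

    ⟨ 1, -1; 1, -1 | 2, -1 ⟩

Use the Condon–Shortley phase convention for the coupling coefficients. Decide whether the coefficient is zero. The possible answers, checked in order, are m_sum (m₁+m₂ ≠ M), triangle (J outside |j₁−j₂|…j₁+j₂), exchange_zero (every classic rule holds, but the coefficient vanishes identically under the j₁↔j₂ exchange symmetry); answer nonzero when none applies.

m-sum: m₁+m₂ = -1+(-1) = -2, M = -1  ✗ ⇒ coefficient is 0

m_sum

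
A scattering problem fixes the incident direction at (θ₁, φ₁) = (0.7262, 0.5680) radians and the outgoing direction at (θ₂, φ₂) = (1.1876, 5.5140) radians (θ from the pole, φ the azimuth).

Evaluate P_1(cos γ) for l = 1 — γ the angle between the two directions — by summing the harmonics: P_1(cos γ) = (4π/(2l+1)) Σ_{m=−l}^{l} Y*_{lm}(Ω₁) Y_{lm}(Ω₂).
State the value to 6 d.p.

Summing Y*_{l m}(θ₁,φ₁)·Y_{l m}(θ₂,φ₂) over m ∈ [−1, 1]; prefactor 4π/(2·1+1) = 4.188790:
  m=-1: (0.193396, 0.123416) × (0.230227, 0.222880) = (0.017018, 0.071518)  (running Σ = (0.017018, 0.071518))
  m=0: (0.365330, -0.000000) × (0.182682, 0.000000) = (0.066739, 0.000000)  (running Σ = (0.083757, 0.071518))
  m=1: (-0.193396, 0.123416) × (-0.230227, 0.222880) = (0.017018, -0.071518)  (running Σ = (0.100775, 0.000000))
Total Σ_m = (0.100775, 0.000000). Multiply by 4.188790: (0.422126, 0.000000). P_1(cos γ) = 0.422126

0.422126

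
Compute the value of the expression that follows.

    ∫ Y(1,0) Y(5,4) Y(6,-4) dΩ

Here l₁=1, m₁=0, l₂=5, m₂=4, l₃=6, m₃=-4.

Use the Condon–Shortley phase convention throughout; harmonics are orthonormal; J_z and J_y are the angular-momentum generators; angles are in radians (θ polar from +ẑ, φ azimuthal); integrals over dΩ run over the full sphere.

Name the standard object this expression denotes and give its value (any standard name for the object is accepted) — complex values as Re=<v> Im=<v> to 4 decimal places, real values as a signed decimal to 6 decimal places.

Gaunt coefficient, +0.182727

This is a Gaunt coefficient — the integral of a triple product of spherical harmonics over the sphere.
Rules hold: Σm=0, L=12 even, 4≤6≤6.
N = 3·11·13 = 429
Δ = 0!·2!·10!/13! = 1/858
Racah Σ t=0..0: t=0:+1/14400 = 1/14400
⇒ 3j(1 5 6; 0 0 0)² = 6/143, sgn +1
Racah Σ t=0..0: t=0:+1/362880 = 1/362880
⇒ 3j(1 5 6; 0 4 -4)² = 10/429, sgn +1
4πI² = N·(3j₀)²·(3jₘ)² = 60/143
I = +1·√(0.41958/4π) = 0.18272698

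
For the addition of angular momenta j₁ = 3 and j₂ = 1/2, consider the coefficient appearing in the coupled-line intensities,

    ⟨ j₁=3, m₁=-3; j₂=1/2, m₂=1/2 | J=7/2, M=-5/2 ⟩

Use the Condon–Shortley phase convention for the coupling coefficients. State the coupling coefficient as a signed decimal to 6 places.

+√(1/7) = +0.377964

triangle: 0!·6!·1!/8! = 720/40320
(j±m)!: 0!·6!·1!·0!·1!·6! = 518400
prefactor² = (2J+1)·Δ·N² = 518400/7
  k=0: +1/(0!·0!·6!·1!·0!·0!) = 1/720
Σ = 1/720  ⇒  CG² = 518400/7·(1/720)² = 1/7
CG = +√(1/7) = +0.377964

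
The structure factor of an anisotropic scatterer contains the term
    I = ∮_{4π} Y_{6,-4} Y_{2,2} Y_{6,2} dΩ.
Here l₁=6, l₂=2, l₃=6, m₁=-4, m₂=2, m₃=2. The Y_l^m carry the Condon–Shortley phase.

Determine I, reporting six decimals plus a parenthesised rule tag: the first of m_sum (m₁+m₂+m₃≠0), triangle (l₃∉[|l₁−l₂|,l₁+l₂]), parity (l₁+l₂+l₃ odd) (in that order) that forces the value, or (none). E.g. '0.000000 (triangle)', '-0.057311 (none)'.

m-sum 0 ✓  L=14 even ✓  4≤6≤8 ✓
Π(2lᵢ+1) = 13×5×13 = 845
triangle coeff Δ(6,2,6) = 1/90090
Σ_t [0,2]: t=0:+1/69120 t=1:−1/14400 t=2:+1/69120 = -7/172800
(3j)²=14/715 [(6 2 6; 0 0 0)], sign=-1
Σ_t [2,2]: t=2:+1/322560 = 1/322560
(3j)²=18/1001 [(6 2 6; -4 2 2)], sign=+1
⇒ 4πI² = 36/121
I = (-1)√(36/121/(4π)) = -0.15386989
No selection rule forces the value: the integral is nonzero (none).

-0.153870 (none)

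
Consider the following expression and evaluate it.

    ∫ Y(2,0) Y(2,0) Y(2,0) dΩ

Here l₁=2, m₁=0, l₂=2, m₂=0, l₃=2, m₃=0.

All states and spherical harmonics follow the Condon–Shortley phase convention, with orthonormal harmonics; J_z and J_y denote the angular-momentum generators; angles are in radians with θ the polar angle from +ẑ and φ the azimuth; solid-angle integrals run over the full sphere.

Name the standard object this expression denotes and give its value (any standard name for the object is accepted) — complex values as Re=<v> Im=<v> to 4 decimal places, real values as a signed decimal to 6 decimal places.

Gaunt coefficient, +0.180224

This is a Gaunt coefficient — the integral of a triple product of spherical harmonics over the sphere.
m-sum 0 ✓  L=6 even ✓  0≤2≤4 ✓
Π(2lᵢ+1) = 5×5×5 = 125
triangle coeff Δ(2,2,2) = 1/630
Σ_t [0,2]: t=0:+1/8 t=1:−1/1 t=2:+1/8 = -3/4
(3j)²=2/35 [(2 2 2; 0 0 0)], sign=-1
(m-triple is (0,0,0) — same symbol as above.)
⇒ 4πI² = 20/49
I = (+1)√(20/49/(4π)) = 0.18022375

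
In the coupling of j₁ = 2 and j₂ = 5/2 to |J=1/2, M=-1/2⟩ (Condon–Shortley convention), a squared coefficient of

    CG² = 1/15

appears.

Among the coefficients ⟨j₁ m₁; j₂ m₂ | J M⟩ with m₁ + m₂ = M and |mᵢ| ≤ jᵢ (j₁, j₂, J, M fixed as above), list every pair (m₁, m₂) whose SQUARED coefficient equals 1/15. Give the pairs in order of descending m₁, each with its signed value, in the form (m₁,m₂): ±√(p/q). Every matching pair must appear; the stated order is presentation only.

Admissible pairs with m₁+m₂ = M = -1/2: (-2,3/2), (-1,1/2), (0,-1/2), (1,-3/2), (2,-5/2)
  (m₁,m₂)=(2,-5/2): CG² = 1/3, CG = +√(1/3)
  (m₁,m₂)=(1,-3/2): CG² = 4/15, CG = −√(4/15)
  (m₁,m₂)=(0,-1/2): CG² = 1/5, CG = +√(1/5)
  (m₁,m₂)=(-1,1/2): CG² = 2/15, CG = −√(2/15)
  (m₁,m₂)=(-2,3/2): CG² = 1/15, CG = +√(1/15)   ← matches the target
Pairs with CG² = 1/15: (-2,3/2): +√(1/15)

(-2,3/2): +√(1/15)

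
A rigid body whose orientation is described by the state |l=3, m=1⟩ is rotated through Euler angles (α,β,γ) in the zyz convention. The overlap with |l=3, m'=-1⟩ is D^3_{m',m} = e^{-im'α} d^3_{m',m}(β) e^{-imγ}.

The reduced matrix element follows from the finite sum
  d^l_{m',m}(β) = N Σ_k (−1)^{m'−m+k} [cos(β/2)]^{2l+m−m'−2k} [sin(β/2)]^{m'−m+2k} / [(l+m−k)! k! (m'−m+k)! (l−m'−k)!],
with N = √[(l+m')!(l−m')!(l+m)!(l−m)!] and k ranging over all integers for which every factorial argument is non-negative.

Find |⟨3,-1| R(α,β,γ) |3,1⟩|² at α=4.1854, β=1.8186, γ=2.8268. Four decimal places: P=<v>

P=0.1576

First d^3_{-1,1}(β=1.8186), then the phase factors e^{-i(-1)α} and e^{-i(1)γ}:
Half-angle: c=0.614298, s=0.789074. N=√(2·24·24·2)=48.000000
k∈{2,3,4} keeps every argument non-negative
  k=2: (−1)^0·48.0000/(8)·0.6143^4·0.7891^2 = +0.531990
  k=3: (−1)^1·48.0000/(6)·0.6143^2·0.7891^4 = -1.170360
  k=4: (−1)^2·48.0000/(48)·0.6143^0·0.7891^6 = +0.241383
d^3_{-1,1}(1.8186) = +0.531990 -1.170360 +0.241383 = -0.396987
|D^3_{-1,1}|² = |d^3_{-1,1}(β)|² = (-0.396987)² = 0.157598 (the z-rotation phases have unit modulus)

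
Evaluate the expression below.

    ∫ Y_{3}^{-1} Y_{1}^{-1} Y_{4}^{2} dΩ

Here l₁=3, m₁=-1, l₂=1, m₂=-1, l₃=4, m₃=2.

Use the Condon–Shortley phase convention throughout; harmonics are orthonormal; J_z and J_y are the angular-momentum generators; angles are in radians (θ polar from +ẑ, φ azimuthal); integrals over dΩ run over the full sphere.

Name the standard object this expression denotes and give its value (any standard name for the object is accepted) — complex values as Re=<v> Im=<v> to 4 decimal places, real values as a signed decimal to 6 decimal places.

This is a Gaunt coefficient — the integral of a triple product of spherical harmonics over the sphere.
Checks pass: Σm=0; 8 even; l₃=4∈[2,4].
(2·3+1)(2·1+1)(2·4+1) = 189
Δ: 0! 6! 2! / 9! → 1/252
sum: t=0:+1/36 = 1/36
3j²(3 1 4; 0 0 0) = Δ·Π!·Σ² = 4/63  (sign +1)
sum: t=0:+1/96 = 1/96
3j²(3 1 4; -1 -1 2) = Δ·Π!·Σ² = 5/84  (sign +1)
combine: 4πI² = 189·4/63·5/84 = 5/7
take √, sign +1: I = 0.23841361

Gaunt coefficient, +0.238414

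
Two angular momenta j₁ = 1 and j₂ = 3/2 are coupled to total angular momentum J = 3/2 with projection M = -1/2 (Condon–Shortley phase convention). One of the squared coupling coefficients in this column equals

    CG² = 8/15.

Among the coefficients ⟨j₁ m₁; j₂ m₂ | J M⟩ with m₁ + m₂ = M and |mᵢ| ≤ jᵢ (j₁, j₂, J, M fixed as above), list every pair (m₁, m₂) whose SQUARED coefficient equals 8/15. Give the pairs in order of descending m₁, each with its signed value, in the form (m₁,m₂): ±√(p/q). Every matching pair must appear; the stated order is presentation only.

Admissible pairs with m₁+m₂ = M = -1/2: (-1,1/2), (0,-1/2), (1,-3/2)
  (m₁,m₂)=(1,-3/2): CG² = 2/5, CG = +√(2/5)
  (m₁,m₂)=(0,-1/2): CG² = 1/15, CG = +√(1/15)
  (m₁,m₂)=(-1,1/2): CG² = 8/15, CG = −√(8/15)   ← matches the target
Pairs with CG² = 8/15: (-1,1/2): −√(8/15)

(-1,1/2): −√(8/15)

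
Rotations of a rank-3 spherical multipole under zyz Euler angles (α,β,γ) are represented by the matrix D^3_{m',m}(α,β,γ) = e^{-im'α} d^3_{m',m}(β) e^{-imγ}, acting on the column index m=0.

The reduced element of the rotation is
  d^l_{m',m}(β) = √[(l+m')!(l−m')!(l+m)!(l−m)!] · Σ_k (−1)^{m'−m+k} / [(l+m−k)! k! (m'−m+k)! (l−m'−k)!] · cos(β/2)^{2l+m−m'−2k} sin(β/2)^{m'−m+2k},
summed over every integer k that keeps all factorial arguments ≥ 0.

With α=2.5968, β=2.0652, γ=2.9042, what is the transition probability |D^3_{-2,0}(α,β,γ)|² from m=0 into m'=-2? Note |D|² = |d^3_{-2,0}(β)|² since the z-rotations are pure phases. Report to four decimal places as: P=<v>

D^3_{-2,0}(2.5968,2.0652,2.9042) = e^{-i·-2·2.5968}·d^3_{-2,0}(2.0652)·e^{-i·0·2.9042}. Compute d first:
Half-angle: c=0.512588, s=0.858635. N=√(1·120·6·6)=65.726707
k∈{2,3} keeps every argument non-negative
  k=2: (−1)^0·65.7267/(12)·0.5126^4·0.8586^2 = +0.278774
  k=3: (−1)^1·65.7267/(12)·0.5126^2·0.8586^4 = -0.782224
d^3_{-2,0}(2.0652) = +0.278774 -0.782224 = -0.503451
|D^3_{-2,0}|² = |d^3_{-2,0}(β)|² = (-0.503451)² = 0.253463 (the z-rotation phases have unit modulus)

P=0.2535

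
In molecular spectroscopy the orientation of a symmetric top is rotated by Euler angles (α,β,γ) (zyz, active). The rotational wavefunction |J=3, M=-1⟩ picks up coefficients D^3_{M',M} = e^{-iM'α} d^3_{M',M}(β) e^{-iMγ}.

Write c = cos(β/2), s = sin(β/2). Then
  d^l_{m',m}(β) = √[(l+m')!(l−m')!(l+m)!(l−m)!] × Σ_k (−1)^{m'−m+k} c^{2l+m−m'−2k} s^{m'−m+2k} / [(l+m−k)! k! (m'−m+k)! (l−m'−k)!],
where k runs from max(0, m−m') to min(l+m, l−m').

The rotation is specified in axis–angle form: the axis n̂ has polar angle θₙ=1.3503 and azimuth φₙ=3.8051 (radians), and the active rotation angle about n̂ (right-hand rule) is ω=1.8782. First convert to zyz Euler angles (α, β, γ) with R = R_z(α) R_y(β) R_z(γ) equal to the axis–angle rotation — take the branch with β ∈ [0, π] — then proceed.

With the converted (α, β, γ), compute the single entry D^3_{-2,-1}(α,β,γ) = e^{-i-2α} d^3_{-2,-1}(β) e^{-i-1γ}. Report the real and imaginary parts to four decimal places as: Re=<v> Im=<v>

Axis–angle → zyz. n̂ = (sinθₙcosφₙ, sinθₙsinφₙ, cosθₙ) = (-0.768763, -0.600973, +0.218714), ω = 1.8782.
R = I cosω + sinω [n̂]ₓ + (1−cosω) n̂n̂ᵀ gives
  R = [+0.467238, +0.393340, -0.791816; +0.810262, +0.167867, +0.561512; +0.353785, -0.903938, -0.240275]
β = atan2(√(R₁₃²+R₂₃²), R₃₃) = 1.813445; α = atan2(R₂₃, R₁₃) mod 2π = 2.524756; γ = atan2(R₃₂, −R₃₁) mod 2π = 4.339334
Split into d^3_{-2,-1}(β=1.8134) × two z-phases.
c=cos(1.813445/2)=0.616330, s=sin(1.813445/2)=0.787488; N=√[1·120·2·24]=75.894664
k∈{1,2} keeps every argument non-negative
  k=1: (−1)^0·75.8947/(24)·0.6163^5·0.7875^1 = +0.221468
  k=2: (−1)^1·75.8947/(12)·0.6163^3·0.7875^3 = -0.723106
d^3_{-2,-1}(1.8134) = +0.221468 -0.723106 = -0.501638
Phases: e^{-i·(-2)·2.5248}=+0.330774-0.943710i, e^{-i·(-1)·4.3393}=-0.364462-0.931218i ⇒ D=+0.501314-0.018021i

Re=0.5013 Im=-0.0180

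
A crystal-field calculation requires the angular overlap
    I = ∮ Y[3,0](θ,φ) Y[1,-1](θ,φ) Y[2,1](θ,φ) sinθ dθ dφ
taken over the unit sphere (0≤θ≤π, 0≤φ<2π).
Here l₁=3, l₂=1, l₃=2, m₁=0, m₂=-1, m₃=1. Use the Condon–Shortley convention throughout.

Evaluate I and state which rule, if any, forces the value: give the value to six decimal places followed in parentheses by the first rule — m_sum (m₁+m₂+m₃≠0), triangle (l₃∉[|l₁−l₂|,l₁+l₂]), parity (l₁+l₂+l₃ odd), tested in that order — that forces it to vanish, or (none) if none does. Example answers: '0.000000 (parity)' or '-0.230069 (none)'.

0.143048 (none)

Rules hold: Σm=0, L=6 even, 2≤2≤4.
N = 7·3·5 = 105
Δ = 2!·4!·0!/7! = 1/105
Racah Σ t=1..1: t=1:−1/4 = -1/4
⇒ 3j(3 1 2; 0 0 0)² = 3/35, sgn -1
Racah Σ t=0..0: t=0:+1/12 = 1/12
⇒ 3j(3 1 2; 0 -1 1)² = 1/35, sgn -1
4πI² = N·(3j₀)²·(3jₘ)² = 9/35
I = +1·√(0.257143/4π) = 0.14304817
No selection rule forces the value: the integral is nonzero (none).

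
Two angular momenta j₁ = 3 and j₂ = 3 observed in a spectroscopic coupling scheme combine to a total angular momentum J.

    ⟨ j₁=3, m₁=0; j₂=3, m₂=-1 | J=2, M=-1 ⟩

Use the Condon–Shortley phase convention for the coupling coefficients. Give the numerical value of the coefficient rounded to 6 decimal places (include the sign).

√[5·4!2!2!/9! · 3!3!2!4!1!3!] = √(96/7)
  +(−1)^1/∏(1,3,2,1,0,1)! = -1/12  (running -1/12)
  +(−1)^2/∏(2,2,1,0,1,2)! = 1/8  (running 1/24)
⟨..|..⟩ = √(96/7)·(1/24) = +0.154303

+√(1/42) ≈ +0.154303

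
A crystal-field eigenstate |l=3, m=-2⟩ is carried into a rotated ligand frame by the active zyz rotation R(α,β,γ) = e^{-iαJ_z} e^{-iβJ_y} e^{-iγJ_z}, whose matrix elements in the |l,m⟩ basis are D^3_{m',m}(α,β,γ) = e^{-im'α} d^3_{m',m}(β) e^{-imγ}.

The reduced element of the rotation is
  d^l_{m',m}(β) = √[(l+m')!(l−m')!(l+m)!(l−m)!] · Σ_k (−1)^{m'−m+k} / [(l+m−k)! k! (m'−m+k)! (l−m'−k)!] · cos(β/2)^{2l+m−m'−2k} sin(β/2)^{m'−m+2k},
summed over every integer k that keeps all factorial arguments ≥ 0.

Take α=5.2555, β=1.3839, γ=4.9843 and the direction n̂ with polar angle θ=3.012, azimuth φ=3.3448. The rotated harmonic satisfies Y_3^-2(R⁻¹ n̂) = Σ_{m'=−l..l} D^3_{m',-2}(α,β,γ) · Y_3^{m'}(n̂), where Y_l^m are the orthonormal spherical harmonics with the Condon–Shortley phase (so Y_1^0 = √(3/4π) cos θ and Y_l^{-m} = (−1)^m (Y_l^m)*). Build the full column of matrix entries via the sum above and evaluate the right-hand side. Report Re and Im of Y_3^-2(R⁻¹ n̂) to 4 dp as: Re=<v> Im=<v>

Re=0.1539 Im=0.1568

Need the full column D^3_{m',-2} for m'=−3..3 at α=5.2555, β=1.3839, γ=4.9843.
cos(β/2)=0.770003, sin(β/2)=0.638040
d^3_{-3,-2}: single k=1 term ⇒ +0.423045;  D = +0.348590+0.239692i
d^3_{-2,-2}: k∈[0..1] ⇒ +0.208428 -0.715543 = -0.507116;  D = +0.030028-0.506226i
d^3_{-1,-2}: k∈[0..1] ⇒ -0.546149 +0.749983 = +0.203834;  D = -0.180435+0.094824i
d^3_{0,-2}: k∈[0..1] ⇒ +0.783839 -0.538192 = +0.245647;  D = -0.210209-0.127100i
d^3_{1,-2}: k∈[0..1] ⇒ -0.749983 +0.257473 = -0.492510;  D = -0.000350+0.492510i
d^3_{2,-2}: k∈[0..1] ⇒ +0.491300 -0.067466 = +0.423833;  D = +0.363002-0.218780i
d^3_{3,-2}: single k=0 term ⇒ -0.199438;  D = -0.176411-0.093030i
Y_3^{m'}(θ=3.012,φ=3.3448) and Σ D·Y over m':
  (+0.3486+0.2397i)·(-0.0007+0.0005i)  (+0.0300-0.5062i)·(-0.0155+0.0067i)  (-0.1804+0.0948i)·(-0.1602+0.0330i)  (-0.2102-0.1271i)·(-0.7092+0.0000i)  (-0.0004+0.4925i)·(+0.1602+0.0330i)  (+0.3630-0.2188i)·(-0.0155-0.0067i)  (-0.1764-0.0930i)·(+0.0007+0.0005i)
Y_3^-2(R⁻¹ n̂) = +0.153891+0.156769i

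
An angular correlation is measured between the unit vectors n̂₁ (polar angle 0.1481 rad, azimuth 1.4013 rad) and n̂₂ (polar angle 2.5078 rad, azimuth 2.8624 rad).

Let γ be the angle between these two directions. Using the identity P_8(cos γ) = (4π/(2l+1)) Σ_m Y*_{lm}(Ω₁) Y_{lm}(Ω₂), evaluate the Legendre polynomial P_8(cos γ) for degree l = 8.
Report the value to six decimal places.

0.044952

Addition theorem: P_8(cos γ) = (4π/17) Σ_m Y*_{lm}(Ω₁) Y_{lm}(Ω₂), m = −8…8:
  [-8]  conj(Y_{8,-8})(Ω₁) = (0.000000, -0.000000) ; Y_{8,-8}(Ω₂) = (-0.004798, 0.006147) ; Δ = (0.000000, 0.000000)
  [-7]  conj(Y_{8,-7})(Ω₁) = (-0.000003, -0.000001) ; Y_{8,-7}(Ω₂) = (-0.015881, 0.039354) ; Δ = (0.000000, -0.000000)
  [-6]  conj(Y_{8,-6})(Ω₁) = (-0.000028, 0.000045) ; Y_{8,-6}(Ω₂) = (-0.014782, 0.141128) ; Δ = (-0.000006, -0.000005)
  [-5]  conj(Y_{8,-5})(Ω₁) = (0.000492, 0.000435) ; Y_{8,-5}(Ω₂) = (0.055948, 0.316739) ; Δ = (-0.000110, 0.000180)
  [-4]  conj(Y_{8,-4})(Ω₁) = (0.004717, -0.003799) ; Y_{8,-4}(Ω₂) = (0.210248, 0.430810) ; Δ = (0.002629, 0.001234)
  [-3]  conj(Y_{8,-3})(Ω₁) = (-0.020116, -0.036091) ; Y_{8,-3}(Ω₂) = (0.250455, 0.278058) ; Δ = (0.004997, -0.014633)
  [-2]  conj(Y_{8,-2})(Ω₁) = (-0.187455, 0.066097) ; Y_{8,-2}(Ω₂) = (-0.068701, -0.042918) ; Δ = (0.015715, 0.003504)
  [-1]  conj(Y_{8,-1})(Ω₁) = (0.100677, 0.588280) ; Y_{8,-1}(Ω₂) = (-0.399960, -0.114661) ; Δ = (0.027186, -0.246832)
  [+0]  conj(Y_{8,0})(Ω₁) = (0.746922, -0.000000) ; Y_{8,0}(Ω₂) = (-0.053566, 0.000000) ; Δ = (-0.040010, 0.000000)
  [+1]  conj(Y_{8,1})(Ω₁) = (-0.100677, 0.588280) ; Y_{8,1}(Ω₂) = (0.399960, -0.114661) ; Δ = (0.027186, 0.246832)
  [+2]  conj(Y_{8,2})(Ω₁) = (-0.187455, -0.066097) ; Y_{8,2}(Ω₂) = (-0.068701, 0.042918) ; Δ = (0.015715, -0.003504)
  [+3]  conj(Y_{8,3})(Ω₁) = (0.020116, -0.036091) ; Y_{8,3}(Ω₂) = (-0.250455, 0.278058) ; Δ = (0.004997, 0.014633)
  [+4]  conj(Y_{8,4})(Ω₁) = (0.004717, 0.003799) ; Y_{8,4}(Ω₂) = (0.210248, -0.430810) ; Δ = (0.002629, -0.001234)
  [+5]  conj(Y_{8,5})(Ω₁) = (-0.000492, 0.000435) ; Y_{8,5}(Ω₂) = (-0.055948, 0.316739) ; Δ = (-0.000110, -0.000180)
  [+6]  conj(Y_{8,6})(Ω₁) = (-0.000028, -0.000045) ; Y_{8,6}(Ω₂) = (-0.014782, -0.141128) ; Δ = (-0.000006, 0.000005)
  [+7]  conj(Y_{8,7})(Ω₁) = (0.000003, -0.000001) ; Y_{8,7}(Ω₂) = (0.015881, 0.039354) ; Δ = (0.000000, 0.000000)
  [+8]  conj(Y_{8,8})(Ω₁) = (0.000000, 0.000000) ; Y_{8,8}(Ω₂) = (-0.004798, -0.006147) ; Δ = (0.000000, -0.000000)
Σ over m = (0.060812, 0.000000); ×(4π/17) → (0.044952, 0.000000). Real part: 0.044952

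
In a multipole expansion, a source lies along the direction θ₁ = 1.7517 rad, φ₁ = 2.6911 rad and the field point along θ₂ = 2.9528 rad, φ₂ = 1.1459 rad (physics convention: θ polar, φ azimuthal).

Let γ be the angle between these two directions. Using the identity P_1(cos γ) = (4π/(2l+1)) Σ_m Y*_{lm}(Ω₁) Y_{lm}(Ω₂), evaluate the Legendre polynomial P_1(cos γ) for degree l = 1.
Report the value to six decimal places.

0.181447

Expand P_1 via completeness: Σ_{m} conj(Y_{1,m}) at Ω₁ times Y_{1,m} at Ω₂ —
  m=-1: Y*=(-0.305950, 0.147976)  Y=(0.026729, -0.059074)  product (0.000564, 0.022029)
  m=+0: Y*=(-0.087909, -0.000000)  Y=(-0.479921, 0.000000)  product (0.042189, 0.000000)
  m=+1: Y*=(0.305950, 0.147976)  Y=(-0.026729, -0.059074)  product (0.000564, -0.022029)
Accumulated sum (0.043317, 0.000000); after 4π/(2l+1) scaling, (0.181447, 0.000000) ⇒ P_1 = 0.181447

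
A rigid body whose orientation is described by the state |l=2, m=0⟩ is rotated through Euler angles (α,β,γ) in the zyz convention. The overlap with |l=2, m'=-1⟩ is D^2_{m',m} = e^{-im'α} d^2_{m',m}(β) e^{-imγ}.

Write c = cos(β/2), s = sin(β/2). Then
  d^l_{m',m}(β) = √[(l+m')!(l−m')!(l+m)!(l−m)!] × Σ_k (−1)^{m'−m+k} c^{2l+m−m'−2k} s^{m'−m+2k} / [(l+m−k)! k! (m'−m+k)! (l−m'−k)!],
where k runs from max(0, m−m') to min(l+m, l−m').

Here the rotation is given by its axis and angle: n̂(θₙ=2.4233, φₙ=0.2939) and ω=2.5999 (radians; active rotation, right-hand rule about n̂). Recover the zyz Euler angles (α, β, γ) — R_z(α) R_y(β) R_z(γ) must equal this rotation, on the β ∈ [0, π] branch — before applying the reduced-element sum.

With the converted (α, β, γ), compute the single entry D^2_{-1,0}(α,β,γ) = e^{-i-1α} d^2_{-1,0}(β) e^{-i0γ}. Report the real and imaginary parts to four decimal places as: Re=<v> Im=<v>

Re=-0.1876 Im=-0.1418

Axis–angle → zyz. n̂ = (sinθₙcosφₙ, sinθₙsinφₙ, cosθₙ) = (+0.629882, +0.190643, -0.752930), ω = 2.5999.
R = I cosω + sinω [n̂]ₓ + (1−cosω) n̂n̂ᵀ gives
  R = [-0.120135, +0.611175, -0.782325; -0.165227, -0.789351, -0.591291; -0.978911, +0.058226, +0.195812]
β = atan2(√(R₁₃²+R₂₃²), R₃₃) = 1.373711; α = atan2(R₂₃, R₁₃) mod 2π = 3.788804; γ = atan2(R₃₂, −R₃₁) mod 2π = 0.059411
First d^2_{-1,0}(β=1.3737), then the phase factors e^{-i(-1)α} and e^{-i(0)γ}:
c=cos(1.373711/2)=0.773244, s=sin(1.373711/2)=0.634109; N=√[1·6·2·2]=4.898979
k: max(0,(0)−(-1))=1 … min(2+(0),2−(-1))=2
  k=1: (−1)^0·4.8990/(2)·0.7732^3·0.6341^1 = +0.718106
  k=2: (−1)^1·4.8990/(2)·0.7732^1·0.6341^3 = -0.482929
d^2_{-1,0}(1.3737) = +0.718106 -0.482929 = +0.235177
D = (-0.797769-0.602964i)·(+0.235177)·(+1.000000+0.000000i) = -0.187617-0.141803i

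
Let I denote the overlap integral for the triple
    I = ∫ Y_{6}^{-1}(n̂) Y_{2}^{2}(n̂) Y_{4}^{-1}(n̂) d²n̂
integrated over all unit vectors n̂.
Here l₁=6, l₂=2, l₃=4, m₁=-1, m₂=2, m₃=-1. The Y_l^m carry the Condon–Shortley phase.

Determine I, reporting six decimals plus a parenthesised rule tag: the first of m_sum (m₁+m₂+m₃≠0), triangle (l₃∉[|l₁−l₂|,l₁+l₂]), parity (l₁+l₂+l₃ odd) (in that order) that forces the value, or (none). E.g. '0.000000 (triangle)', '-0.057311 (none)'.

-0.094091 (none)

Checks pass: Σm=0; 12 even; l₃=4∈[4,8].
(2·6+1)(2·2+1)(2·4+1) = 585
Δ: 4! 8! 0! / 13! → 1/6435
sum: t=2:+1/2304 = 1/2304
3j²(6 2 4; 0 0 0) = Δ·Π!·Σ² = 5/143  (sign +1)
sum: t=4:+1/17280 = 1/17280
3j²(6 2 4; -1 2 -1) = Δ·Π!·Σ² = 7/1287  (sign -1)
combine: 4πI² = 585·5/143·7/1287 = 175/1573
take √, sign -1: I = -0.09409136
No selection rule forces the value: the integral is nonzero (none).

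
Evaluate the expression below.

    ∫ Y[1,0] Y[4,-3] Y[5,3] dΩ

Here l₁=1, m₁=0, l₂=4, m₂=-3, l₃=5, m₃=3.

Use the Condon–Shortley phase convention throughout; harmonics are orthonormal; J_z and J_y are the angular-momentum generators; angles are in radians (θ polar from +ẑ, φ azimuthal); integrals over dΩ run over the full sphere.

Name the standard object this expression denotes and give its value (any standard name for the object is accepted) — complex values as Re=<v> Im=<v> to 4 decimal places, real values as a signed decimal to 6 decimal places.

Gaunt coefficient, -0.196426

This is a Gaunt coefficient — the integral of a triple product of spherical harmonics over the sphere.
Rules hold: Σm=0, L=10 even, 3≤5≤5.
N = 3·9·11 = 297
Δ = 0!·2!·8!/11! = 1/495
Racah Σ t=0..0: t=0:+1/576 = 1/576
⇒ 3j(1 4 5; 0 0 0)² = 5/99, sgn -1
Racah Σ t=0..0: t=0:+1/5040 = 1/5040
⇒ 3j(1 4 5; 0 -3 3)² = 16/495, sgn +1
4πI² = N·(3j₀)²·(3jₘ)² = 16/33
I = -1·√(0.484848/4π) = -0.19642560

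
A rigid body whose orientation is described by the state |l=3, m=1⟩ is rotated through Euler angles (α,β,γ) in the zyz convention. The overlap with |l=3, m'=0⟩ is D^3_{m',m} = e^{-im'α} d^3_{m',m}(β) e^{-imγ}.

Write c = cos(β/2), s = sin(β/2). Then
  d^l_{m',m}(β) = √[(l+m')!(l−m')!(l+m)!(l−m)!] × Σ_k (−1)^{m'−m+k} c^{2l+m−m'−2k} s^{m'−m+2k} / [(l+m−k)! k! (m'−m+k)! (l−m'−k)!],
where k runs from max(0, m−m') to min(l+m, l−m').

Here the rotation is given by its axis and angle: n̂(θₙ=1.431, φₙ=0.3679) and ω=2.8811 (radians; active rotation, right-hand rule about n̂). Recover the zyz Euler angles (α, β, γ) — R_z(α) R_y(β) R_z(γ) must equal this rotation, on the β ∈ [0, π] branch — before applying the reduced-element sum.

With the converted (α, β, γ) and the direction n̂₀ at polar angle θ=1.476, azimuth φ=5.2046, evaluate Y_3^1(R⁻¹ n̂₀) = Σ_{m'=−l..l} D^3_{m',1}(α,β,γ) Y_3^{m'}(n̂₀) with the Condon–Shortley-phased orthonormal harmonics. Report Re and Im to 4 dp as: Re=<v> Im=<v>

Re=-0.0647 Im=0.2466

Axis–angle → zyz. n̂ = (sinθₙcosφₙ, sinθₙsinφₙ, cosθₙ) = (+0.923982, +0.356148, +0.139341), ω = 2.8811.
R = I cosω + sinω [n̂]ₓ + (1−cosω) n̂n̂ᵀ gives
  R = [+0.712419, +0.611159, +0.344883; +0.682935, -0.716860, -0.140400; +0.161426, +0.335556, -0.928086]
β = atan2(√(R₁₃²+R₂₃²), R₃₃) = 2.760036; α = atan2(R₂₃, R₁₃) mod 2π = 5.896579; γ = atan2(R₃₂, −R₃₁) mod 2π = 2.019186
Need the full column D^3_{m',1} for m'=−3..3 at α=5.8966, β=2.7600, γ=2.0192.
cos(β/2)=0.189623, sin(β/2)=0.981857
d^3_{-3,1}: single k=4 term ⇒ +0.129426;  D = -0.129335+0.004841i
d^3_{-2,1}: k∈[3..4] ⇒ +0.040818 -0.547183 = -0.506365;  D = +0.475805+0.173248i
d^3_{-1,1}: k∈[2..4] ⇒ +0.007478 -0.267341 +0.895961 = +0.636099;  D = -0.471536-0.426937i
d^3_{0,1}: k∈[1..3] ⇒ +0.000834 -0.067070 +0.599409 = +0.533172;  D = -0.231138-0.480466i
d^3_{1,1}: k∈[0..2] ⇒ +0.000046 -0.009971 +0.200506 = +0.190581;  D = -0.011767-0.190217i
d^3_{2,1}: k∈[0..1] ⇒ -0.000761 +0.040818 = +0.040056;  D = +0.012784-0.037962i
d^3_{3,1}: single k=0 term ⇒ +0.004827;  D = +0.003152-0.003656i
Y_3^{m'}(θ=1.476,φ=5.2046) and Σ D·Y over m':
  (-0.1293+0.0048i)·(-0.4098-0.0387i)  (+0.4758+0.1732i)·(-0.0530+0.0799i)  (-0.4715-0.4269i)·(-0.1452-0.2708i)  (-0.2311-0.4805i)·(-0.1044+0.0000i)  (-0.0118-0.1902i)·(+0.1452-0.2708i)  (+0.0128-0.0380i)·(-0.0530-0.0799i)  (+0.0032-0.0037i)·(+0.4098-0.0387i)
Y_3^1(R⁻¹ n̂) = -0.064692+0.246627i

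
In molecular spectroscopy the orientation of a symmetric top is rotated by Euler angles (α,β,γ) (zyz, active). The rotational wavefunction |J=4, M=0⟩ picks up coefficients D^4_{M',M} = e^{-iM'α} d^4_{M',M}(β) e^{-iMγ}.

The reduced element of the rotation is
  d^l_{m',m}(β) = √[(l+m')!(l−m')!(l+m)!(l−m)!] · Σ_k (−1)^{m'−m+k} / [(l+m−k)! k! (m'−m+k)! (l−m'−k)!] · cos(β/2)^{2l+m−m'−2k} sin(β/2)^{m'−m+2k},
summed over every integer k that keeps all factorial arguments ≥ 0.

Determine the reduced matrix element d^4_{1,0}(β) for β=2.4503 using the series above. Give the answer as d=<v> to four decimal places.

d=0.3171

d^4_{1,0}(β=2.4503) via the finite sum:
Half-angle: c=0.338805, s=0.940857. N=√(120·6·24·24)=643.987578
k: max(0,(0)−(1))=0 … min(4+(0),4−(1))=3
  k=0: (−1)^1·643.9876/(144)·0.3388^7·0.9409^1 = -0.002156
  k=1: (−1)^2·643.9876/(24)·0.3388^5·0.9409^3 = +0.099767
  k=2: (−1)^3·643.9876/(24)·0.3388^3·0.9409^5 = -0.769365
  k=3: (−1)^4·643.9876/(144)·0.3388^1·0.9409^7 = +0.988847
d^4_{1,0}(2.4503) = -0.002156 +0.099767 -0.769365 +0.988847 = +0.317092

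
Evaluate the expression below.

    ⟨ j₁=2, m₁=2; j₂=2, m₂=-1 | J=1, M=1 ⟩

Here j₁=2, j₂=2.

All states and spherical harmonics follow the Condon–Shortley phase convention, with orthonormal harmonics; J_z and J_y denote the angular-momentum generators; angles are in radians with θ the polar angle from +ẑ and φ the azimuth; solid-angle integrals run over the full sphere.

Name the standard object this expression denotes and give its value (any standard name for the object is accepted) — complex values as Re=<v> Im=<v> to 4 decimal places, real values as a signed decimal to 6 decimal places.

Clebsch–Gordan coefficient, +√(1/5) ≈ +0.447214

This is a Clebsch–Gordan (vector-coupling) coefficient.
√[3·3!1!1!/6! · 4!0!1!3!2!0!] = √(36/5)
  +(−1)^0/∏(0,3,0,1,1,0)! = 1/6  (running 1/6)
⟨..|..⟩ = √(36/5)·(1/6) = +0.447214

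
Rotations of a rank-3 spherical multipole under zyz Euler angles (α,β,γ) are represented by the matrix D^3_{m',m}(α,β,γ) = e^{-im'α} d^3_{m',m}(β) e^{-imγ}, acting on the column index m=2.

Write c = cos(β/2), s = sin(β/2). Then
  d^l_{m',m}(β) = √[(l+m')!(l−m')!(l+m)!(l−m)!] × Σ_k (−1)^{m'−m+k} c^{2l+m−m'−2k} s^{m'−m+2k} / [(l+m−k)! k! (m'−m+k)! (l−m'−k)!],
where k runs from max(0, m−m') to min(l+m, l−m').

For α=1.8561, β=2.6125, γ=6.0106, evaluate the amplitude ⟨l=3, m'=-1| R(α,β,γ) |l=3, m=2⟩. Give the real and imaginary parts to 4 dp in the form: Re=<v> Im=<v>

Re=0.4363 Im=-0.3987

First d^3_{-1,2}(β=2.6125), then the phase factors e^{-i(-1)α} and e^{-i(2)γ}:
Half-angle: c=0.261471, s=0.965211. N=√(2·24·120·1)=75.894664
k∈{3,4} keeps every argument non-negative
  k=3: (−1)^0·75.8947/(12)·0.2615^3·0.9652^3 = +0.101665
  k=4: (−1)^1·75.8947/(24)·0.2615^1·0.9652^5 = -0.692685
d^3_{-1,2}(2.6125) = +0.101665 -0.692685 = -0.591021
Attach z-rotation phases: D = e^{-i(-1)(1.8561)}·(-0.591021)·e^{-i(2)(6.0106)} = +0.436322-0.398659i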